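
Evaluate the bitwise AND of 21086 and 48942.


0b101001001011110 & 0b1011111100101110 = 0b1001000001110 = 4622

4622


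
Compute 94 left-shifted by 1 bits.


0b1011110 << 1 = 0b10111100 = 188

188


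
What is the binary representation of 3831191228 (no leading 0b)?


3831191228 = 11100100010110110101011010111100 in binary

11100100010110110101011010111100


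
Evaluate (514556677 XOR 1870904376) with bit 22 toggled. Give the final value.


Step 1: 514556677 ^ 1870904376 = 1898463037
Step 2: 1898463037 ^ (1 << 22) = 1898463037 ^ 4194304 = 1902657341

1902657341


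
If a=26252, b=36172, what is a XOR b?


26252 ^ 36172 = 60352

60352


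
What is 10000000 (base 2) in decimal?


10000000 in decimal = 128

128


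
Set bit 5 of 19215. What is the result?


19215 | (1 << 5) = 19215 | 32 = 19247

19247


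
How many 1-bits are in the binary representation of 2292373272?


0b10001000101000101101011100011000 has 13 set bits

13


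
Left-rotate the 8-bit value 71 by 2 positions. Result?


Rotate 0b1000111 left by 2 (8-bit) = 0b11101 = 29

29


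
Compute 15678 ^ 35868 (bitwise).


0b11110100111110 ^ 0b1000110000011100 = 0b1011000100100010 = 45346

45346


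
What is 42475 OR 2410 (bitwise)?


0b1010010111101011 | 0b100101101010 = 0b1010110111101011 = 44523

44523


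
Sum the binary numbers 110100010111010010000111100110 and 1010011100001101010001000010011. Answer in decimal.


110100010111010010000111100110 + 1010011100001101010001000010011 = 10000111111000111100001111111001 = 2279851001

2279851001


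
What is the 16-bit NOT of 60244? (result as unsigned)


~0b1110101101010100 = 0b1010010101011 = 5291 (16-bit unsigned)

5291


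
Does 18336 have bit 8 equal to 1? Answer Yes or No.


0b100011110100000, bit 8 = 1. Yes

Yes


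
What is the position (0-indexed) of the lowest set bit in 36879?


0b1001000000001111. Lowest set bit at position 0

0


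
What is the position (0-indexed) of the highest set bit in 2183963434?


0b10000010001011001010001100101010. Highest set bit at position 31

31


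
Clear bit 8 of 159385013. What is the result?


159385013 & ~(1 << 8) = 159384757

159384757


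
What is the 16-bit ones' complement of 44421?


44421 ^ 65535 = 21114

21114


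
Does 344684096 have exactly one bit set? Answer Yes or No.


0b10100100010110111011001000000. Multiple bits set => No

No


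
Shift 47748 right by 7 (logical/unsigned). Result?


0b1011101010000100 >> 7 = 0b101110101 = 373

373


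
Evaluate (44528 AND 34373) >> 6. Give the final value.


Step 1: 44528 & 34373 = 33856
Step 2: 33856 >> 6 = 529

529


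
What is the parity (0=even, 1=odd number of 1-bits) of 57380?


0b1110000000100100 has 5 ones => parity 1

1


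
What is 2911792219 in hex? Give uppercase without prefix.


2911792219 = AD8E6C5B hex

AD8E6C5B


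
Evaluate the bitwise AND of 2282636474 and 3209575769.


0b10001000000011100100010010111010 & 0b10111111010011100011110101011001 = 0b10001000000011100000010000011000 = 2282619928

2282619928


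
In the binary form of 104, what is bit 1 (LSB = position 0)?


0b1101000, position 1 = 0

0


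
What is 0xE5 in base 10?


E5 hex = 229 decimal

229


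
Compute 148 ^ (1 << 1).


148 ^ (1 << 1) = 148 ^ 2 = 150

150


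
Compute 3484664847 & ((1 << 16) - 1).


3484664847 & 65535 = 50191

50191


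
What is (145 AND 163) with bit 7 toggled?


Step 1: 145 & 163 = 129
Step 2: 129 ^ (1 << 7) = 129 ^ 128 = 1

1


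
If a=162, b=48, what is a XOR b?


162 ^ 48 = 146

146


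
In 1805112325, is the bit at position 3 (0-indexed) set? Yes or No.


0b1101011100101111101010000000101, bit 3 = 0. No

No


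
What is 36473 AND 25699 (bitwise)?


0b1000111001111001 & 0b110010001100011 = 0b10001100001 = 1121

1121


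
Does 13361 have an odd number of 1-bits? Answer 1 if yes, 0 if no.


0b11010000110001 has 6 ones => parity 0

0


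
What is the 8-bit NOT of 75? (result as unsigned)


~0b1001011 = 0b10110100 = 180 (8-bit unsigned)

180


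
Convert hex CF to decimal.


CF hex = 207 decimal

207


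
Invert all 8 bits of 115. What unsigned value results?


115 ^ 255 = 140

140


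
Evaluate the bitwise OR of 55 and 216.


0b110111 | 0b11011000 = 0b11111111 = 255

255


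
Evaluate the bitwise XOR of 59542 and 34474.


0b1110100010010110 ^ 0b1000011010101010 = 0b110111000111100 = 28220

28220


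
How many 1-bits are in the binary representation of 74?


0b1001010 has 3 set bits

3


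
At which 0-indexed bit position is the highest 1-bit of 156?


0b10011100. Highest set bit at position 7

7


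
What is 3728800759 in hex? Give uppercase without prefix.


3728800759 = DE40FBF7 hex

DE40FBF7


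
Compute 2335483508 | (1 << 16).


2335483508 | (1 << 16) = 2335483508 | 65536 = 2335549044

2335549044


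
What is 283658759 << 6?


0b10000111010000100101000000111 << 6 = 0b10000111010000100101000000111000000 = 18154160576

18154160576


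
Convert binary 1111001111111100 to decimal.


1111001111111100 in decimal = 62460

62460


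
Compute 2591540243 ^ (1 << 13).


2591540243 ^ (1 << 13) = 2591540243 ^ 8192 = 2591548435

2591548435


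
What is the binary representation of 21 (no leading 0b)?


21 = 10101 in binary

10101


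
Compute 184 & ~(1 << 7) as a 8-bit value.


184 & ~(1 << 7) = 56

56


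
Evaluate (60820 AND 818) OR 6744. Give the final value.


Step 1: 60820 & 818 = 272
Step 2: 272 | 6744 = 7000

7000


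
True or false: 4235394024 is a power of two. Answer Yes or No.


0b11111100011100101111101111101000. Multiple bits set => No

No


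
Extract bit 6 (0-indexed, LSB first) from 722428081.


0b101011000011110110000010110001, position 6 = 0

0


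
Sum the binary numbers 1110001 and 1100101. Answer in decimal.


1110001 + 1100101 = 11010110 = 214

214


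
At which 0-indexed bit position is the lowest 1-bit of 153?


0b10011001. Lowest set bit at position 0

0


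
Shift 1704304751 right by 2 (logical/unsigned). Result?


0b1100101100101011010000001101111 >> 2 = 0b11001011001010110100000011011 = 426076187

426076187


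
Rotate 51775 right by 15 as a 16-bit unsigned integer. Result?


Rotate 0b1100101000111111 right by 15 (16-bit) = 0b1001010001111111 = 38015

38015


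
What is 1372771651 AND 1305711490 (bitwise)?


0b1010001110100101101010101000011 & 0b1001101110100111001001110000010 = 0b1000001110100101001000100000010 = 1104318722

1104318722


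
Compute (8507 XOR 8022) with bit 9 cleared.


Step 1: 8507 ^ 8022 = 15981
Step 2: 15981 & ~(1 << 9) = 15469

15469


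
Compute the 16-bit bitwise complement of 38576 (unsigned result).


~0b1001011010110000 = 0b110100101001111 = 26959 (16-bit unsigned)

26959


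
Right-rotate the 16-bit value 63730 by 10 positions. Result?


Rotate 0b1111100011110010 right by 10 (16-bit) = 0b11110010111110 = 15550

15550


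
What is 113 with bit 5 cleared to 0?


113 & ~(1 << 5) = 81

81


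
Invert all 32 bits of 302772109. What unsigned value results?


302772109 ^ 4294967295 = 3992195186

3992195186


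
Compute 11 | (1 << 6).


11 | (1 << 6) = 11 | 64 = 75

75


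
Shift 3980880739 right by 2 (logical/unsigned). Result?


0b11101101010001110110101101100011 >> 2 = 0b111011010100011101101011011000 = 995220184

995220184


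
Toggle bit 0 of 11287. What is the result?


11287 ^ (1 << 0) = 11287 ^ 1 = 11286

11286


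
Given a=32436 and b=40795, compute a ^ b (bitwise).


32436 ^ 40795 = 57839

57839


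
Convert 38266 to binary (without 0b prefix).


38266 = 1001010101111010 in binary

1001010101111010


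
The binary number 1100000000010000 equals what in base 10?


1100000000010000 in decimal = 49168

49168


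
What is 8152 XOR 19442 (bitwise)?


0b1111111011000 ^ 0b100101111110010 = 0b101010000101010 = 21546

21546


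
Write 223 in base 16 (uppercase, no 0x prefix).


223 = DF hex

DF


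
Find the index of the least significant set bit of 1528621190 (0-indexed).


0b1011011000111001110100010000110. Lowest set bit at position 1

1


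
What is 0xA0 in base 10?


A0 hex = 160 decimal

160


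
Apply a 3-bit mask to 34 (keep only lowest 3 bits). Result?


34 & 7 = 2

2


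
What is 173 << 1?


0b10101101 << 1 = 0b101011010 = 346

346


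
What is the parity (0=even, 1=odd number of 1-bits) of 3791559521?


0b11100001111111101001101101100001 has 19 ones => parity 1

1


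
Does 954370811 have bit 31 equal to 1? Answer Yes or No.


0b111000111000101000101011111011, bit 31 = 0. No

No


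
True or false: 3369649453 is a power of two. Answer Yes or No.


0b11001000110110001100010100101101. Multiple bits set => No

No


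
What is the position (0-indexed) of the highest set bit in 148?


0b10010100. Highest set bit at position 7

7


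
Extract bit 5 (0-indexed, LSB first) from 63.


0b111111, position 5 = 1

1


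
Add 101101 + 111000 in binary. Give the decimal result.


101101 + 111000 = 1100101 = 101

101


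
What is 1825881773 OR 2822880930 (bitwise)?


0b1101100110101001011111010101101 | 0b10101000010000011011111010100010 = 0b11101100110101011011111010101111 = 3973430959

3973430959


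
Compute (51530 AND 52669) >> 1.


Step 1: 51530 & 52669 = 51464
Step 2: 51464 >> 1 = 25732

25732


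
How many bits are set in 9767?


0b10011000100111 has 7 set bits

7


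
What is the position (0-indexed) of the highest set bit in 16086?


0b11111011010110. Highest set bit at position 13

13


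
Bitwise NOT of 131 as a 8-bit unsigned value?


~0b10000011 = 0b1111100 = 124 (8-bit unsigned)

124


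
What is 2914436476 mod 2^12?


2914436476 & 4095 = 1404

1404


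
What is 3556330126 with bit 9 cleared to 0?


3556330126 & ~(1 << 9) = 3556329614

3556329614


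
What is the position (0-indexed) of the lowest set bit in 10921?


0b10101010101001. Lowest set bit at position 0

0


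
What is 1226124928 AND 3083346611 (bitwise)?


0b1001001000101010010111010000000 & 0b10110111110010000010001010110011 = 0b1000000000010001010000000 = 16786048

16786048


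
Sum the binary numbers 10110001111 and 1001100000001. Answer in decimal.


10110001111 + 1001100000001 = 1100010010000 = 6288

6288


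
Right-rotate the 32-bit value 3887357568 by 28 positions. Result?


Rotate 0b11100111101101000101111010000000 right by 28 (32-bit) = 0b1111011010001011110100000001110 = 2068178958

2068178958


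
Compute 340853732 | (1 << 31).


340853732 | (1 << 31) = 340853732 | 2147483648 = 2488337380

2488337380


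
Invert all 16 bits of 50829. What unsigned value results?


50829 ^ 65535 = 14706

14706


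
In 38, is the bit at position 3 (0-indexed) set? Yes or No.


0b100110, bit 3 = 0. No

No


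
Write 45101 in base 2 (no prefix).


45101 = 1011000000101101 in binary

1011000000101101


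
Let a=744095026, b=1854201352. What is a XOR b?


744095026 ^ 1854201352 = 1121788730

1121788730


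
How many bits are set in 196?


0b11000100 has 3 set bits

3


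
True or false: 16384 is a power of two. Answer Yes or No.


0b100000000000000. Only one bit set => Yes

Yes


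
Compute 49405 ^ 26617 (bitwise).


0b1100000011111101 ^ 0b110011111111001 = 0b1010011100000100 = 42756

42756


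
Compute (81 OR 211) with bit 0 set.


Step 1: 81 | 211 = 211
Step 2: 211 | (1 << 0) = 211 | 1 = 211

211


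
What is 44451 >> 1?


0b1010110110100011 >> 1 = 0b101011011010001 = 22225

22225


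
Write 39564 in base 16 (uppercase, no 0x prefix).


39564 = 9A8C hex

9A8C


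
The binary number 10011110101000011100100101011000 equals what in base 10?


10011110101000011100100101011000 in decimal = 2661402968

2661402968


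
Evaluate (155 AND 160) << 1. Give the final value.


Step 1: 155 & 160 = 128
Step 2: 128 << 1 = 256

256


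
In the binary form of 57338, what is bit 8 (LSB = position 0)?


0b1101111111111010, position 8 = 1

1


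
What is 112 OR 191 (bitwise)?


0b1110000 | 0b10111111 = 0b11111111 = 255

255


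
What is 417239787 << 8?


0b11000110111101001001011101011 << 8 = 0b1100011011110100100101110101100000000 = 106813385472

106813385472


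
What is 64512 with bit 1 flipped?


64512 ^ (1 << 1) = 64512 ^ 2 = 64514

64514


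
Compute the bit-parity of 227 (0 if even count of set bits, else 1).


0b11100011 has 5 ones => parity 1

1


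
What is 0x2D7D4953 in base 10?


2D7D4953 hex = 763185491 decimal

763185491


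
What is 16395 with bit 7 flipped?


16395 ^ (1 << 7) = 16395 ^ 128 = 16523

16523


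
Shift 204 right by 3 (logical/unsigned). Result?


0b11001100 >> 3 = 0b11001 = 25

25


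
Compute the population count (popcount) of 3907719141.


0b11101000111010110000111111100101 has 19 set bits

19


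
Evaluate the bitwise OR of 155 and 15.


0b10011011 | 0b1111 = 0b10011111 = 159

159


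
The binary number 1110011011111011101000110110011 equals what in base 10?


1110011011111011101000110110011 in decimal = 1937625523

1937625523


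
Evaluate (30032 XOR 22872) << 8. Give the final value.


Step 1: 30032 ^ 22872 = 11272
Step 2: 11272 << 8 = 2885632

2885632


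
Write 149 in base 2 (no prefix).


149 = 10010101 in binary

10010101


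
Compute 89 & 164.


0b1011001 & 0b10100100 = 0b0 = 0

0


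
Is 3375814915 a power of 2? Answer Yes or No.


0b11001001001101101101100100000011. Multiple bits set => No

No


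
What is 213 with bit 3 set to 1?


213 | (1 << 3) = 213 | 8 = 221

221


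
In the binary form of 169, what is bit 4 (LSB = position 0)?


0b10101001, position 4 = 0

0


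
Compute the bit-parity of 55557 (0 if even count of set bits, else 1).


0b1101100100000101 has 7 ones => parity 1

1


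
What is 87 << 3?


0b1010111 << 3 = 0b1010111000 = 696

696


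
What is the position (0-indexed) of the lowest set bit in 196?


0b11000100. Lowest set bit at position 2

2


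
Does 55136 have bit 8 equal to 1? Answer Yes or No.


0b1101011101100000, bit 8 = 1. Yes

Yes


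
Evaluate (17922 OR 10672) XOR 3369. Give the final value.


Step 1: 17922 | 10672 = 28594
Step 2: 28594 ^ 3369 = 25243

25243


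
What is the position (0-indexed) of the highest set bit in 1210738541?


0b1001000001010100110011101101101. Highest set bit at position 30

30


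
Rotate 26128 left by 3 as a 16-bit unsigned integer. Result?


Rotate 0b110011000010000 left by 3 (16-bit) = 0b11000010000011 = 12419

12419


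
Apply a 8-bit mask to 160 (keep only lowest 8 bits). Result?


160 & 255 = 160

160


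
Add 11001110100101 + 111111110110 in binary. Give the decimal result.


11001110100101 + 111111110110 = 100001110011011 = 17307

17307


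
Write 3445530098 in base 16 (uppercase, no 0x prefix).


3445530098 = CD5E9DF2 hex

CD5E9DF2


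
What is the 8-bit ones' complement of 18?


18 ^ 255 = 237

237


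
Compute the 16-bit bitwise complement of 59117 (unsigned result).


~0b1110011011101101 = 0b1100100010010 = 6418 (16-bit unsigned)

6418


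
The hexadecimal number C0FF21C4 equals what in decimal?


C0FF21C4 hex = 3237945796 decimal

3237945796


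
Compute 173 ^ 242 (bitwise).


0b10101101 ^ 0b11110010 = 0b1011111 = 95

95


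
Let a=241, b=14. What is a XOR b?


241 ^ 14 = 255

255


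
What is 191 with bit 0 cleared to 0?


191 & ~(1 << 0) = 190

190


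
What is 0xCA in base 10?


CA hex = 202 decimal

202


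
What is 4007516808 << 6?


0b11101110110111011101101010001000 << 6 = 0b11101110110111011101101010001000000000 = 256481075712

256481075712


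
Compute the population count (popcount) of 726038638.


0b101011010001100111100001101110 has 16 set bits

16


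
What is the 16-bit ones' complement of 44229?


44229 ^ 65535 = 21306

21306


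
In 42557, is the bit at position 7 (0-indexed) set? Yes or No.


0b1010011000111101, bit 7 = 0. No

No


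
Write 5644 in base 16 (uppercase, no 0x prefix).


5644 = 160C hex

160C


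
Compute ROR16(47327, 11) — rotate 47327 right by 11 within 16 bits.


Rotate 0b1011100011011111 right by 11 (16-bit) = 0b1101111110111 = 7159

7159


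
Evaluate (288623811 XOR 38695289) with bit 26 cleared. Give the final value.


Step 1: 288623811 ^ 38695289 = 326794682
Step 2: 326794682 & ~(1 << 26) = 326794682

326794682


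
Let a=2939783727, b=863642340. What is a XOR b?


2939783727 ^ 863642340 = 2621679819

2621679819


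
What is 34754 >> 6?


0b1000011111000010 >> 6 = 0b1000011111 = 543

543


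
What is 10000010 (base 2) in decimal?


10000010 in decimal = 130

130


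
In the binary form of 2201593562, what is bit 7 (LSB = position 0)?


0b10000011001110011010011011011010, position 7 = 1

1


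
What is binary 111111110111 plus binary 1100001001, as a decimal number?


111111110111 + 1100001001 = 1001100000000 = 4864

4864


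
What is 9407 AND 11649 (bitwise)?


0b10010010111111 & 0b10110110000001 = 0b10010010000001 = 9345

9345


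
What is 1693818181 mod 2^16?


1693818181 & 65535 = 40261

40261


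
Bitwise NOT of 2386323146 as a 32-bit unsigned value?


~0b10001110001111000110011011001010 = 0b1110001110000111001100100110101 = 1908644149 (32-bit unsigned)

1908644149


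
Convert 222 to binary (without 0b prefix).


222 = 11011110 in binary

11011110


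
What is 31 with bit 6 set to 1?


31 | (1 << 6) = 31 | 64 = 95

95


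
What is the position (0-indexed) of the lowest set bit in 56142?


0b1101101101001110. Lowest set bit at position 1

1


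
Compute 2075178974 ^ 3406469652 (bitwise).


0b1111011101100001011011111011110 ^ 0b11001011000010101001101000010100 = 0b10110000101110100010110111001010 = 2964991434

2964991434


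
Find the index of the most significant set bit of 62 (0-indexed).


0b111110. Highest set bit at position 5

5


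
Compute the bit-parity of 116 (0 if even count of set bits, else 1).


0b1110100 has 4 ones => parity 0

0


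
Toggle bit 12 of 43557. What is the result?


43557 ^ (1 << 12) = 43557 ^ 4096 = 47653

47653


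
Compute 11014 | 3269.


0b10101100000110 | 0b110011000101 = 0b10111111000111 = 12231

12231


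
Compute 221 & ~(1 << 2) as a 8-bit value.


221 & ~(1 << 2) = 217

217


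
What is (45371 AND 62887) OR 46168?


Step 1: 45371 & 62887 = 45347
Step 2: 45347 | 46168 = 46459

46459


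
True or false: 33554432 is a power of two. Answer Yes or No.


0b10000000000000000000000000. Only one bit set => Yes

Yes


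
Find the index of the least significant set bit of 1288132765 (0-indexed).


0b1001100110001110101100010011101. Lowest set bit at position 0

0


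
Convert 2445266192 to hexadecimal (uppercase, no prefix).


2445266192 = 91BFCD10 hex

91BFCD10


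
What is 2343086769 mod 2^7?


2343086769 & 127 = 49

49


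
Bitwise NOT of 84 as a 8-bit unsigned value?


~0b1010100 = 0b10101011 = 171 (8-bit unsigned)

171


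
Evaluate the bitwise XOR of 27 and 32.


0b11011 ^ 0b100000 = 0b111011 = 59

59


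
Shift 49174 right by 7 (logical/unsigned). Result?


0b1100000000010110 >> 7 = 0b110000000 = 384

384


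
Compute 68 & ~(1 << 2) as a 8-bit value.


68 & ~(1 << 2) = 64

64


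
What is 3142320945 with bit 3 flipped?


3142320945 ^ (1 << 3) = 3142320945 ^ 8 = 3142320953

3142320953


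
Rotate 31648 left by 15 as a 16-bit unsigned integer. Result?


Rotate 0b111101110100000 left by 15 (16-bit) = 0b11110111010000 = 15824

15824


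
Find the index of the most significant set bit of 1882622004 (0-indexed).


0b1110000001101101000100000110100. Highest set bit at position 30

30


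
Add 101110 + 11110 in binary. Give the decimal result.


101110 + 11110 = 1001100 = 76

76


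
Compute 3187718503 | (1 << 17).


3187718503 | (1 << 17) = 3187718503 | 131072 = 3187849575

3187849575


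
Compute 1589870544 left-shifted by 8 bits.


0b1011110110000110111111111010000 << 8 = 0b101111011000011011111111101000000000000 = 407006859264

407006859264


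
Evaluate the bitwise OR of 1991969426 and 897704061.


0b1110110101110110000101010010010 | 0b110101100000011110000001111101 = 0b1110111101110111110101011111111 = 2008804095

2008804095


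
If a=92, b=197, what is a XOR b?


92 ^ 197 = 153

153


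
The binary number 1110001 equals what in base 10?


1110001 in decimal = 113

113


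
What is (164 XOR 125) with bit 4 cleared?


Step 1: 164 ^ 125 = 217
Step 2: 217 & ~(1 << 4) = 201

201


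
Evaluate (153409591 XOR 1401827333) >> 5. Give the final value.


Step 1: 153409591 ^ 1401827333 = 1521150002
Step 2: 1521150002 >> 5 = 47535937

47535937


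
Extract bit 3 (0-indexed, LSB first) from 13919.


0b11011001011111, position 3 = 1

1


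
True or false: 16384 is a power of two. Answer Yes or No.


0b100000000000000. Only one bit set => Yes

Yes


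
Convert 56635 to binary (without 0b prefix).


56635 = 1101110100111011 in binary

1101110100111011


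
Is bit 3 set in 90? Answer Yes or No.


0b1011010, bit 3 = 1. Yes

Yes


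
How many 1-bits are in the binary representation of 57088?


0b1101111100000000 has 7 set bits

7


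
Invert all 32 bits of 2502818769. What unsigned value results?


2502818769 ^ 4294967295 = 1792148526

1792148526


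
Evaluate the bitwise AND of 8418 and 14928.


0b10000011100010 & 0b11101001010000 = 0b10000001000000 = 8256

8256


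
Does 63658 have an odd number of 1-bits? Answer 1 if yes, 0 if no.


0b1111100010101010 has 9 ones => parity 1

1


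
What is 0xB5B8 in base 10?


B5B8 hex = 46520 decimal

46520


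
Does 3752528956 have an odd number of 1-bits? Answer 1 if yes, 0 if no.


0b11011111101010110000110000111100 has 18 ones => parity 0

0


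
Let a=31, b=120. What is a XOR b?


31 ^ 120 = 103

103


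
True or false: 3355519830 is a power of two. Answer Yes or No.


0b11001000000000010010101101010110. Multiple bits set => No

No


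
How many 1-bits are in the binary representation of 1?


0b1 has 1 set bits

1


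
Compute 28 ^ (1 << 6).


28 ^ (1 << 6) = 28 ^ 64 = 92

92


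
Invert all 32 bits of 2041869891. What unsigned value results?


2041869891 ^ 4294967295 = 2253097404

2253097404


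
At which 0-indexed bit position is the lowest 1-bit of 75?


0b1001011. Lowest set bit at position 0

0


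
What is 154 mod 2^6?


154 & 63 = 26

26


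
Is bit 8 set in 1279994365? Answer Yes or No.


0b1001100010010110010100111111101, bit 8 = 1. Yes

Yes


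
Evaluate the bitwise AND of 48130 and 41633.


0b1011110000000010 & 0b1010001010100001 = 0b1010000000000000 = 40960

40960


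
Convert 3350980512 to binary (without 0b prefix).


3350980512 = 11000111101110111110011110100000 in binary

11000111101110111110011110100000


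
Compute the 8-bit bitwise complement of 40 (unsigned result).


~0b101000 = 0b11010111 = 215 (8-bit unsigned)

215


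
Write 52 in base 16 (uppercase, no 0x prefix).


52 = 34 hex

34


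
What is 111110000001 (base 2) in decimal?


111110000001 in decimal = 3969

3969


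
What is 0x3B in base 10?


3B hex = 59 decimal

59


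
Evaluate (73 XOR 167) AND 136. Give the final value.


Step 1: 73 ^ 167 = 238
Step 2: 238 & 136 = 136

136


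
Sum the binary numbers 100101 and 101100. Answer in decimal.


100101 + 101100 = 1010001 = 81

81


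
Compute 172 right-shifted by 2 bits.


0b10101100 >> 2 = 0b101011 = 43

43


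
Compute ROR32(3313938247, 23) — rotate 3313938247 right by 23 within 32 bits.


Rotate 0b11000101100001101010111101000111 right by 23 (32-bit) = 0b1101010111101000111110001011 = 224300939

224300939


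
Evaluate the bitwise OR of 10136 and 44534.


0b10011110011000 | 0b1010110111110110 = 0b1010111111111110 = 45054

45054


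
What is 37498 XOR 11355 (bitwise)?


0b1001001001111010 ^ 0b10110001011011 = 0b1011111000100001 = 48673

48673


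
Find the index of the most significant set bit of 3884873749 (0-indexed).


0b11100111100011100111100000010101. Highest set bit at position 31

31


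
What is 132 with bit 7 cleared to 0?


132 & ~(1 << 7) = 4

4


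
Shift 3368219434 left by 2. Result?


0b11001000110000101111001100101010 << 2 = 0b1100100011000010111100110010101000 = 13472877736

13472877736


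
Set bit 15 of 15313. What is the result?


15313 | (1 << 15) = 15313 | 32768 = 48081

48081


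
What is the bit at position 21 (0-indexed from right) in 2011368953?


0b1110111111000110000110111111001, position 21 = 1

1


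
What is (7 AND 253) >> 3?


Step 1: 7 & 253 = 5
Step 2: 5 >> 3 = 0

0


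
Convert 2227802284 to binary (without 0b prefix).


2227802284 = 10000100110010011001000010101100 in binary

10000100110010011001000010101100


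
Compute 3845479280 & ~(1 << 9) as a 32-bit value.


3845479280 & ~(1 << 9) = 3845478768

3845478768


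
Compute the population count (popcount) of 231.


0b11100111 has 6 set bits

6


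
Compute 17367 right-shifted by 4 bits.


0b100001111010111 >> 4 = 0b10000111101 = 1085

1085


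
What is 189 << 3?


0b10111101 << 3 = 0b10111101000 = 1512

1512


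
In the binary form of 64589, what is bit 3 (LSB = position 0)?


0b1111110001001101, position 3 = 1

1


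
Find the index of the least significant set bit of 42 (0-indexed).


0b101010. Lowest set bit at position 1

1


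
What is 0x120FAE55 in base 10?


120FAE55 hex = 303017557 decimal

303017557


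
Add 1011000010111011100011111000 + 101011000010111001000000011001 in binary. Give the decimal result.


1011000010111011100011111000 + 101011000010111001000000011001 = 110110000101110100100100010001 = 907495697

907495697


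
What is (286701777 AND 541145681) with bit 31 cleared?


Step 1: 286701777 & 541145681 = 14417
Step 2: 14417 & ~(1 << 31) = 14417

14417


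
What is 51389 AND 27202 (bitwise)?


0b1100100010111101 & 0b110101001000010 = 0b100100000000000 = 18432

18432


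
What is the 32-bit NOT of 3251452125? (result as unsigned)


~0b11000001110011010011100011011101 = 0b111110001100101100011100100010 = 1043515170 (32-bit unsigned)

1043515170


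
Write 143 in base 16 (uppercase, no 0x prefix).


143 = 8F hex

8F


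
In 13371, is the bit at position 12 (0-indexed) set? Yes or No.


0b11010000111011, bit 12 = 1. Yes

Yes


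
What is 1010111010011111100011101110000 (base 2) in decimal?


1010111010011111100011101110000 in decimal = 1464846192

1464846192


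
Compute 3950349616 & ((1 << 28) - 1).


3950349616 & 268435455 = 192253232

192253232


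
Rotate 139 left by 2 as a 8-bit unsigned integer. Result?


Rotate 0b10001011 left by 2 (8-bit) = 0b101110 = 46

46


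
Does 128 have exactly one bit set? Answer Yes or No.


0b10000000. Only one bit set => Yes

Yes


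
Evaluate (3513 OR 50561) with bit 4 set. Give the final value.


Step 1: 3513 | 50561 = 52665
Step 2: 52665 | (1 << 4) = 52665 | 16 = 52665

52665


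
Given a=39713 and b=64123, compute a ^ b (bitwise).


39713 ^ 64123 = 24922

24922


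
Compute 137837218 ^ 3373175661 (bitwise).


0b1000001101110011101010100010 ^ 0b11001001000011101001001101101101 = 0b11000001001110011010100111001111 = 3241781711

3241781711


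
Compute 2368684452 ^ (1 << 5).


2368684452 ^ (1 << 5) = 2368684452 ^ 32 = 2368684420

2368684420


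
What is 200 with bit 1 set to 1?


200 | (1 << 1) = 200 | 2 = 202

202


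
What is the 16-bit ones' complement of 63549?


63549 ^ 65535 = 1986

1986


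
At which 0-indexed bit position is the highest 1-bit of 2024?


0b11111101000. Highest set bit at position 10

10


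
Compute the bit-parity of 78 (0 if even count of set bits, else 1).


0b1001110 has 4 ones => parity 0

0


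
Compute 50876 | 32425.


0b1100011010111100 | 0b111111010101001 = 0b1111111010111101 = 65213

65213


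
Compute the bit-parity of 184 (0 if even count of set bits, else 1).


0b10111000 has 4 ones => parity 0

0


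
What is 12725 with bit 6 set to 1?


12725 | (1 << 6) = 12725 | 64 = 12789

12789


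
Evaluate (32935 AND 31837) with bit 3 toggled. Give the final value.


Step 1: 32935 & 31837 = 5
Step 2: 5 ^ (1 << 3) = 5 ^ 8 = 13

13


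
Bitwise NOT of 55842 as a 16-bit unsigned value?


~0b1101101000100010 = 0b10010111011101 = 9693 (16-bit unsigned)

9693


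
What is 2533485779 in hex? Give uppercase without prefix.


2533485779 = 9701ECD3 hex

9701ECD3


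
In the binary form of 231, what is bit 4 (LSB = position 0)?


0b11100111, position 4 = 0

0


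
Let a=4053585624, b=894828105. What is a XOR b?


4053585624 ^ 894828105 = 3301519505

3301519505


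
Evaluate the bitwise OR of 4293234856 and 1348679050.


0b11111111111001011001000010101000 | 0b1010000011000110011010110001010 = 0b11111111111001111011010110101010 = 4293375402

4293375402


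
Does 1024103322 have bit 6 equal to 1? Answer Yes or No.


0b111101000010101001001110011010, bit 6 = 0. No

No


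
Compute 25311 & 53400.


0b110001011011111 & 0b1101000010011000 = 0b100000010011000 = 16536

16536


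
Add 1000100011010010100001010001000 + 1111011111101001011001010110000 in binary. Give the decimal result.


1000100011010010100001010001000 + 1111011111101001011001010110000 = 11000000010111011111010100111000 = 3227383096

3227383096


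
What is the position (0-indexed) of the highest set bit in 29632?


0b111001111000000. Highest set bit at position 14

14


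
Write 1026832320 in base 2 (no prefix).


1026832320 = 111101001101000011011111000000 in binary

111101001101000011011111000000


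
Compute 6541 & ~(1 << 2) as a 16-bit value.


6541 & ~(1 << 2) = 6537

6537


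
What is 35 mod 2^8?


35 & 255 = 35

35


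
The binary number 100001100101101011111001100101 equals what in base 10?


100001100101101011111001100101 in decimal = 563527269

563527269


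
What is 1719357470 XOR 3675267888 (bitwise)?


0b1100110011110110101000000011110 ^ 0b11011011000100000010001100110000 = 0b10111101011010110111001100101110 = 3177935662

3177935662


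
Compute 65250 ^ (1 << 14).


65250 ^ (1 << 14) = 65250 ^ 16384 = 48866

48866


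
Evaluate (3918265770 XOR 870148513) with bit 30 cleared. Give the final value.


Step 1: 3918265770 ^ 870148513 = 3663107083
Step 2: 3663107083 & ~(1 << 30) = 2589365259

2589365259


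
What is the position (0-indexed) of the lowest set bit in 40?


0b101000. Lowest set bit at position 3

3


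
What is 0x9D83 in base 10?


9D83 hex = 40323 decimal

40323


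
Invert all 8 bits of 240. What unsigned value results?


240 ^ 255 = 15

15


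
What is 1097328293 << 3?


0b1000001011001111110011010100101 << 3 = 0b1000001011001111110011010100101000 = 8778626344

8778626344


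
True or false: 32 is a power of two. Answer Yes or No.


0b100000. Only one bit set => Yes

Yes


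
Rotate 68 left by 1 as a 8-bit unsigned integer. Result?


Rotate 0b1000100 left by 1 (8-bit) = 0b10001000 = 136

136


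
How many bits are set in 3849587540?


0b11100101011101000000101101010100 has 15 set bits

15


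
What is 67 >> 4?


0b1000011 >> 4 = 0b100 = 4

4


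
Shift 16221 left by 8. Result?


0b11111101011101 << 8 = 0b1111110101110100000000 = 4152576

4152576


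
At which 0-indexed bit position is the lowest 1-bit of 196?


0b11000100. Lowest set bit at position 2

2


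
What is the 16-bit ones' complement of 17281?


17281 ^ 65535 = 48254

48254


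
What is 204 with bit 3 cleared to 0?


204 & ~(1 << 3) = 196

196


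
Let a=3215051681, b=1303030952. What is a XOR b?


3215051681 ^ 1303030952 = 4060833545

4060833545


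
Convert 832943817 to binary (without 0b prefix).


832943817 = 110001101001011011011011001001 in binary

110001101001011011011011001001


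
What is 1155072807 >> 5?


0b1000100110110010000001100100111 >> 5 = 0b10001001101100100000011001 = 36096025

36096025


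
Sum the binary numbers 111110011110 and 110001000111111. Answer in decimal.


111110011110 + 110001000111111 = 111000111011101 = 29149

29149


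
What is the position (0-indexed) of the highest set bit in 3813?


0b111011100101. Highest set bit at position 11

11


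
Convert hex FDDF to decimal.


FDDF hex = 64991 decimal

64991


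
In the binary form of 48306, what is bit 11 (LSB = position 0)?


0b1011110010110010, position 11 = 1

1


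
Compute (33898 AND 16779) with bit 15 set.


Step 1: 33898 & 16779 = 10
Step 2: 10 | (1 << 15) = 10 | 32768 = 32778

32778


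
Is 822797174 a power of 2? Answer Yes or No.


0b110001000010101110001101110110. Multiple bits set => No

No


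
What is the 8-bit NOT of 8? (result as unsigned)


~0b1000 = 0b11110111 = 247 (8-bit unsigned)

247


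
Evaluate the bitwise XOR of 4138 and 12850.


0b1000000101010 ^ 0b11001000110010 = 0b10001000011000 = 8728

8728


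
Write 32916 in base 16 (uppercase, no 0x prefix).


32916 = 8094 hex

8094


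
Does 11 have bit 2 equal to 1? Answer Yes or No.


0b1011, bit 2 = 0. No

No


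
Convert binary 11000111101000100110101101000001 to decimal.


11000111101000100110101101000001 in decimal = 3349310273

3349310273


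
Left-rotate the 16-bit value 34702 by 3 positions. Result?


Rotate 0b1000011110001110 left by 3 (16-bit) = 0b11110001110100 = 15476

15476


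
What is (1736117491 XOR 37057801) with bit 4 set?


Step 1: 1736117491 ^ 37057801 = 1699641850
Step 2: 1699641850 | (1 << 4) = 1699641850 | 16 = 1699641850

1699641850


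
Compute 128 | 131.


0b10000000 | 0b10000011 = 0b10000011 = 131

131


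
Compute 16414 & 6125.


0b100000000011110 & 0b1011111101101 = 0b1100 = 12

12


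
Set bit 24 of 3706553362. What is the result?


3706553362 | (1 << 24) = 3706553362 | 16777216 = 3723330578

3723330578


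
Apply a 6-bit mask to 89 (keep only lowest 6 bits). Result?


89 & 63 = 25

25


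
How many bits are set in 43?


0b101011 has 4 set bits

4


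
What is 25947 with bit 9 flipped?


25947 ^ (1 << 9) = 25947 ^ 512 = 26459

26459


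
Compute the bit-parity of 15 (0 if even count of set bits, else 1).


0b1111 has 4 ones => parity 0

0


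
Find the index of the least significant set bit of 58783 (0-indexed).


0b1110010110011111. Lowest set bit at position 0

0


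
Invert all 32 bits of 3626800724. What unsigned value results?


3626800724 ^ 4294967295 = 668166571

668166571


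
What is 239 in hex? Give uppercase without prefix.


239 = EF hex

EF


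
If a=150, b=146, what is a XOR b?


150 ^ 146 = 4

4


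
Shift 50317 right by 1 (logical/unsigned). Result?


0b1100010010001101 >> 1 = 0b110001001000110 = 25158

25158


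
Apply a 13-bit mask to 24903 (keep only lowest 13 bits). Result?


24903 & 8191 = 327

327


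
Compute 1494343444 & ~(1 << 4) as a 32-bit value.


1494343444 & ~(1 << 4) = 1494343428

1494343428


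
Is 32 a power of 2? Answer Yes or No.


0b100000. Only one bit set => Yes

Yes


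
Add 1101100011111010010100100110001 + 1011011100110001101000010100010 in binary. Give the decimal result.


1101100011111010010100100110001 + 1011011100110001101000010100010 = 11001000000101011111100111010011 = 3356883411

3356883411


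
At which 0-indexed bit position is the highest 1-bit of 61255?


0b1110111101000111. Highest set bit at position 15

15


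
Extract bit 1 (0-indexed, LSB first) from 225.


0b11100001, position 1 = 0

0


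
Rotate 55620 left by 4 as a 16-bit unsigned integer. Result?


Rotate 0b1101100101000100 left by 4 (16-bit) = 0b1001010001001101 = 37965

37965


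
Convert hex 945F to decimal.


945F hex = 37983 decimal

37983


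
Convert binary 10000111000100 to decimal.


10000111000100 in decimal = 8644

8644


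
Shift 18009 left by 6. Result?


0b100011001011001 << 6 = 0b100011001011001000000 = 1152576

1152576


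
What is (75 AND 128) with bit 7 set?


Step 1: 75 & 128 = 0
Step 2: 0 | (1 << 7) = 0 | 128 = 128

128


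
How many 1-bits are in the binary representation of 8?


0b1000 has 1 set bits

1


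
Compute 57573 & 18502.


0b1110000011100101 & 0b100100001000110 = 0b100000001000100 = 16452

16452


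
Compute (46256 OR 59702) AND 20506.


Step 1: 46256 | 59702 = 64950
Step 2: 64950 & 20506 = 20498

20498


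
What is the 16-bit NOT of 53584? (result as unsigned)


~0b1101000101010000 = 0b10111010101111 = 11951 (16-bit unsigned)

11951


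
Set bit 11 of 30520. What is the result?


30520 | (1 << 11) = 30520 | 2048 = 32568

32568


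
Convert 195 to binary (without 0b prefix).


195 = 11000011 in binary

11000011


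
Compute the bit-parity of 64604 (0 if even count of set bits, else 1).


0b1111110001011100 has 10 ones => parity 0

0


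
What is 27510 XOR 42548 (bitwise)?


0b110101101110110 ^ 0b1010011000110100 = 0b1100110101000010 = 52546

52546


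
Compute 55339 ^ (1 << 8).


55339 ^ (1 << 8) = 55339 ^ 256 = 55595

55595


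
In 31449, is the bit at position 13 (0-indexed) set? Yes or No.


0b111101011011001, bit 13 = 1. Yes

Yes


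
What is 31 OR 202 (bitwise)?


0b11111 | 0b11001010 = 0b11011111 = 223

223


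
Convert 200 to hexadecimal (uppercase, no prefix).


200 = C8 hex

C8


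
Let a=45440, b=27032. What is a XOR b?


45440 ^ 27032 = 55320

55320


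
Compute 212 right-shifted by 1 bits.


0b11010100 >> 1 = 0b1101010 = 106

106


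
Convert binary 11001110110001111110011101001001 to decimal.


11001110110001111110011101001001 in decimal = 3469207369

3469207369


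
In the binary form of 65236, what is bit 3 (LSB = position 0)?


0b1111111011010100, position 3 = 0

0


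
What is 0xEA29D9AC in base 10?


EA29D9AC hex = 3928611244 decimal

3928611244


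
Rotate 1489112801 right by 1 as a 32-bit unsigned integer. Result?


Rotate 0b1011000110000100000111011100001 right by 1 (32-bit) = 0b10101100011000010000011101110000 = 2892040048

2892040048


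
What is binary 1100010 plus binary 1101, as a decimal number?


1100010 + 1101 = 1101111 = 111

111


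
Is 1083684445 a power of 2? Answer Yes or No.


0b1000000100101111011011001011101. Multiple bits set => No

No
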